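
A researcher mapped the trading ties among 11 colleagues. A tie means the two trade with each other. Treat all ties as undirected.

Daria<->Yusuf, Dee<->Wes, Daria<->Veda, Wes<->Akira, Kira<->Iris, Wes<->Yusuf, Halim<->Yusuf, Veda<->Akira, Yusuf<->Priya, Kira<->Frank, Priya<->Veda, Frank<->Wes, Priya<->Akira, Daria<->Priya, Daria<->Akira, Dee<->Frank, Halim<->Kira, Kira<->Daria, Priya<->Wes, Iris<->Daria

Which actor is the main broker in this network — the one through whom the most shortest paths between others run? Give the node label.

Daria

Unnormalized betweenness of each node: Akira:13/6, Daria:127/12, Dee:0, Frank:4, Halim:1/2, Iris:0, Kira:89/12, Priya:43/12, Veda:0, Wes:19/2, Yusuf:21/4.
Daria has the largest value, 127/12, making it the main broker — the node through which the most shortest paths run.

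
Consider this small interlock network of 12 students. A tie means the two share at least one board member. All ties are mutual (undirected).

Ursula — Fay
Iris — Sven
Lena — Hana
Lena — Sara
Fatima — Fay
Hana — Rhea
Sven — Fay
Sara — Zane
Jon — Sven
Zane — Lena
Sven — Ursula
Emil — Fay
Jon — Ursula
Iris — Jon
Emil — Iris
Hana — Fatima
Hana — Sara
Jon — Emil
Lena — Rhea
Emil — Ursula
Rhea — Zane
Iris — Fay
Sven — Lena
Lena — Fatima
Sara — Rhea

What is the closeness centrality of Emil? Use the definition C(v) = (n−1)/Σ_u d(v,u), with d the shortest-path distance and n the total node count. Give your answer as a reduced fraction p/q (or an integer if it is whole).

11/26

Distances from Emil: Fatima:2, Fay:1, Hana:3, Iris:1, Jon:1, Lena:3, Rhea:4, Sara:4, Sven:2, Ursula:1, Zane:4. Sum = 26.
n = 12, so closeness = 11/26.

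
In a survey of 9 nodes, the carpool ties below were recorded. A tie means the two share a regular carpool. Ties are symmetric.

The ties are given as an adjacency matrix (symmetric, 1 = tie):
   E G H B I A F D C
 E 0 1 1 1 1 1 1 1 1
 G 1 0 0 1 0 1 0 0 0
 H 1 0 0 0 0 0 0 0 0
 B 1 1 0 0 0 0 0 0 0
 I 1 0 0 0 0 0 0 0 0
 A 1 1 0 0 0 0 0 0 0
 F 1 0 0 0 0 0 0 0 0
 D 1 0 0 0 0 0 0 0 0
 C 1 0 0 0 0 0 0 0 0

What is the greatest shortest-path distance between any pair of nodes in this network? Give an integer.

Eccentricity of each node (its greatest distance to any other): A:2, B:2, C:2, D:2, E:1, F:2, G:2, H:2, I:2.
The maximum eccentricity is 2, realized for instance by the pair G–H via G – E – H. So the diameter is 2.

2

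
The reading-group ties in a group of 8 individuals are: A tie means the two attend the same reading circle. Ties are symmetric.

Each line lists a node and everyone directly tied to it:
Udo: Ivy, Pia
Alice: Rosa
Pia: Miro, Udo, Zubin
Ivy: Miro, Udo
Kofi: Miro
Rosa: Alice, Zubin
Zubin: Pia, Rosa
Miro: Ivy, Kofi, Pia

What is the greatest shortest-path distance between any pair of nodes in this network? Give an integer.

5

Eccentricity of each node (its greatest distance to any other): Alice:5, Ivy:5, Kofi:5, Miro:4, Pia:3, Rosa:4, Udo:4, Zubin:3.
The maximum eccentricity is 5, realized for instance by the pair Alice–Kofi via Alice – Rosa – Zubin – Pia – Miro – Kofi. So the diameter is 5.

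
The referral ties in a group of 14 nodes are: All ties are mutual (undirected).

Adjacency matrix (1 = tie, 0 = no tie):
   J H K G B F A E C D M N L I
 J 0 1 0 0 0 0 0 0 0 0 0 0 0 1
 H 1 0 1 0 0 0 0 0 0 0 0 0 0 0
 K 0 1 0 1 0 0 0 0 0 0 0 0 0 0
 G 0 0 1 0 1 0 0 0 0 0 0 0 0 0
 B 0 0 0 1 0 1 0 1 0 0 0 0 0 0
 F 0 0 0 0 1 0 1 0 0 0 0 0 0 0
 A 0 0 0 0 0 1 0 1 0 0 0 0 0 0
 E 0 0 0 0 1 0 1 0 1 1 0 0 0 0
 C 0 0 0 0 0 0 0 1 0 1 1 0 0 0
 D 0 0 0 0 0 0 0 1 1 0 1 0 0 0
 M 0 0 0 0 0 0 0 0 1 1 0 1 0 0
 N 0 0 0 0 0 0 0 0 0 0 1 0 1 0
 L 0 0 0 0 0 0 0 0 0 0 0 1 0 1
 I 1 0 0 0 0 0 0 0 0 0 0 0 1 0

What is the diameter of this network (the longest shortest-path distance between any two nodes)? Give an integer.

6

Eccentricity of each node (its greatest distance to any other): A:6, B:5, C:5, D:5, E:5, F:6, G:5, H:5, I:6, J:6, K:5, L:6, M:5, N:5.
The maximum eccentricity is 6, realized for instance by the pair J–A via J – H – K – G – B – F – A. So the diameter is 6.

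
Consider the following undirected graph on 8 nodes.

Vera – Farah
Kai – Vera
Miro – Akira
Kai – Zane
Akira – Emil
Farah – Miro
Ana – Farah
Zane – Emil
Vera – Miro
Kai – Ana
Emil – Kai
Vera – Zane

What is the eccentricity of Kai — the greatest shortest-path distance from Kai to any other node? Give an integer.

2

Distances from Kai: Akira:2, Ana:1, Emil:1, Farah:2, Miro:2, Vera:1, Zane:1.
The largest is 2 (to Farah, Miro, and Akira), so the eccentricity of Kai is 2.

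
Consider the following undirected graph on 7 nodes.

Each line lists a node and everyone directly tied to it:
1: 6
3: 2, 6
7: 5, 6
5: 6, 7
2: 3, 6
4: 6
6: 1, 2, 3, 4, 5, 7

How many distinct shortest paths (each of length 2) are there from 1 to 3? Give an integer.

1

The shortest distance is 2, and the only length-2 path is 1–6–3. So there is exactly 1 shortest path.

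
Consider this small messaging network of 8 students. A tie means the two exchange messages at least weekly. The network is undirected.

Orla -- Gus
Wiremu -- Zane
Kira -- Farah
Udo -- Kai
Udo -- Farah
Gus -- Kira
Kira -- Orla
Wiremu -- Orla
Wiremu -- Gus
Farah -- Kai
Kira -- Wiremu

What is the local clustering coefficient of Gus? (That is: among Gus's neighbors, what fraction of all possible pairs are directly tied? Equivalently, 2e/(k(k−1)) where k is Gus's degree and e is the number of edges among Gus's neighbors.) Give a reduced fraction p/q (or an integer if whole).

1

Gus's neighbors: Kira, Orla, and Wiremu (k = 3).
Possible neighbor pairs: C(3,2) = 3. Edges among them: Kira–Orla, Kira–Wiremu, Orla–Wiremu → e = 3.
Clustering(Gus) = 3/3 = 1.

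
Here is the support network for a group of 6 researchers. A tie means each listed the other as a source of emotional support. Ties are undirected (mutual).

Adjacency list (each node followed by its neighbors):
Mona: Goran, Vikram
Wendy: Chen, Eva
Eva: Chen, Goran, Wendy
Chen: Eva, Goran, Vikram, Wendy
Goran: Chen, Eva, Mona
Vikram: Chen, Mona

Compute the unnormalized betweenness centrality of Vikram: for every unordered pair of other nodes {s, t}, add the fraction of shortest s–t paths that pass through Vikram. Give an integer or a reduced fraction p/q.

5/6

Pairs whose geodesics pass through Vikram — Chen–Mona: 1/2; Mona–Wendy: 1/3.
All other pairs contribute 0.
Summing the contributions gives betweenness(Vikram) = 5/6.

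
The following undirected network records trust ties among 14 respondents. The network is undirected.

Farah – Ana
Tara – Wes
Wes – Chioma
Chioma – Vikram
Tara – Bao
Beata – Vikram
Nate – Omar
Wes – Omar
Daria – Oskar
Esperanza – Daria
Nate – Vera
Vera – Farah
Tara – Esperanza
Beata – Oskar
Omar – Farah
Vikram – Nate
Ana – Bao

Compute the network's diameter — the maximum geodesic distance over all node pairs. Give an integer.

Eccentricity of each node (its greatest distance to any other): Ana:5, Bao:5, Beata:5, Chioma:4, Daria:5, Esperanza:5, Farah:5, Nate:4, Omar:4, Oskar:5, Tara:4, Vera:5, Vikram:4, Wes:4.
The maximum eccentricity is 5, realized for instance by the pair Ana–Beata via Ana – Farah – Vera – Nate – Vikram – Beata. So the diameter is 5.

5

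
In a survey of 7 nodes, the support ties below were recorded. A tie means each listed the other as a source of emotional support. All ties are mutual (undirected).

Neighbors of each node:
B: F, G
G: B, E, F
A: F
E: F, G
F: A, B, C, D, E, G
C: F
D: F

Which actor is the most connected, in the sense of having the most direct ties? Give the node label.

Degrees — A:1, B:2, C:1, D:1, E:2, F:6, G:3.
The maximum is 6, attained only by F.

F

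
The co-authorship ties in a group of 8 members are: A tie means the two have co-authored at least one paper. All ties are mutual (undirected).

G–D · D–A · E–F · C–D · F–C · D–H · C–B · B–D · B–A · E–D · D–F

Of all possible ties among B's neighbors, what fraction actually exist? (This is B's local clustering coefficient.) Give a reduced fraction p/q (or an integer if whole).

2/3

B's neighbors: A, C, and D (k = 3).
Possible neighbor pairs: C(3,2) = 3. Edges among them: A–D, C–D → e = 2.
Clustering(B) = 2/3.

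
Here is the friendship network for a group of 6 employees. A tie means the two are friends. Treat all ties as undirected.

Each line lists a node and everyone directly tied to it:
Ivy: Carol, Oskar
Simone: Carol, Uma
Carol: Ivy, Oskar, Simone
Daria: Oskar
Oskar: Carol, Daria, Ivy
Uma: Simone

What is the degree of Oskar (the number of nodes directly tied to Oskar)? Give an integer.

Oskar is directly tied to Carol, Daria, and Ivy. That is 3 neighbors, so the degree of Oskar is 3.

3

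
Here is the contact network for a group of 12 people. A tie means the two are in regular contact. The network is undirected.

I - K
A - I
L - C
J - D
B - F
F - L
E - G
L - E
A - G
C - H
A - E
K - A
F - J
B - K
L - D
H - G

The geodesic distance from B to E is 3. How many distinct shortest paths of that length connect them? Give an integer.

The shortest distance is 3. The length-3 paths are: B–K–A–E; B–F–L–E.
That gives 2 distinct shortest paths.

2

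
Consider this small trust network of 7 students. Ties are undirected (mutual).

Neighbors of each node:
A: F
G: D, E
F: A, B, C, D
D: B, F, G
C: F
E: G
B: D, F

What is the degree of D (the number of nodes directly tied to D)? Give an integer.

D is directly tied to B, F, and G. That is 3 neighbors, so the degree of D is 3.

3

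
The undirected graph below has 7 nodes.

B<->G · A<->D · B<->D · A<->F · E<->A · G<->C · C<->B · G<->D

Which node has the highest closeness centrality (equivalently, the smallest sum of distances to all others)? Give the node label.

Farness (sum of distances to all others) for each node — A:10, B:11, C:15, D:9, E:15, F:15, G:11.
The smallest farness is 9, for D, so D has the highest closeness.

D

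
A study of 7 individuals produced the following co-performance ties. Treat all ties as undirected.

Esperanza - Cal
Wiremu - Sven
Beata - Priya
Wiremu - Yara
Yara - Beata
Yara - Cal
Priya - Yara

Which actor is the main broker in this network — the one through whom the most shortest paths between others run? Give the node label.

Yara

Unnormalized betweenness of each node: Beata:0, Cal:5, Esperanza:0, Priya:0, Sven:0, Wiremu:5, Yara:12.
Yara has the largest value, 12, making it the main broker — the node through which the most shortest paths run.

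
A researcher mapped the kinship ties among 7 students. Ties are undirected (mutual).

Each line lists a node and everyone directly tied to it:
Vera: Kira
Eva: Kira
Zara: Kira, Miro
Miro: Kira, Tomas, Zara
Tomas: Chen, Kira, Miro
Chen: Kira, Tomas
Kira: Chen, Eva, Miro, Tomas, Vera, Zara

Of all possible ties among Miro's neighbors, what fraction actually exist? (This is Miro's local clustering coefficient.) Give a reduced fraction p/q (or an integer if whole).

Miro's neighbors: Kira, Tomas, and Zara (k = 3).
Possible neighbor pairs: C(3,2) = 3. Edges among them: Kira–Tomas, Kira–Zara → e = 2.
Clustering(Miro) = 2/3.

2/3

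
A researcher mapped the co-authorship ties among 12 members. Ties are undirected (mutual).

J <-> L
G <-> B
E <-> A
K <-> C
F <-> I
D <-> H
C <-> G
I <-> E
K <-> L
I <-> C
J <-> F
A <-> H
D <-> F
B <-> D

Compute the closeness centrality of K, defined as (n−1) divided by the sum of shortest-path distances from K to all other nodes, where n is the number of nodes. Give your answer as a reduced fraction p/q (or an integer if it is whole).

Distances from K: A:4, B:3, C:1, D:4, E:3, F:3, G:2, H:5, I:2, J:2, L:1. Sum = 30.
n = 12, so closeness = 11/30.

11/30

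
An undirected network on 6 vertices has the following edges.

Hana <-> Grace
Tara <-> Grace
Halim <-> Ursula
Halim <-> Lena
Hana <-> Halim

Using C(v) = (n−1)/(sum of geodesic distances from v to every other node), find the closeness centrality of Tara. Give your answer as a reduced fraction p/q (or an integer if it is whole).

Distances from Tara: Grace:1, Halim:3, Hana:2, Lena:4, Ursula:4. Sum = 14.
n = 6, so closeness = 5/14.

5/14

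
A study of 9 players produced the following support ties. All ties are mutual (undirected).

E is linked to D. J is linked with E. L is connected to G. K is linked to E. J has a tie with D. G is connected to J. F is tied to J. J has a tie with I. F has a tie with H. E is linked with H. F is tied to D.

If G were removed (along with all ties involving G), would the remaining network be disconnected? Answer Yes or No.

Removing G leaves {L} with no path to {D, E, F, H, I, J, and K}, so the network splits into 2 components. G is a cut vertex.

Yes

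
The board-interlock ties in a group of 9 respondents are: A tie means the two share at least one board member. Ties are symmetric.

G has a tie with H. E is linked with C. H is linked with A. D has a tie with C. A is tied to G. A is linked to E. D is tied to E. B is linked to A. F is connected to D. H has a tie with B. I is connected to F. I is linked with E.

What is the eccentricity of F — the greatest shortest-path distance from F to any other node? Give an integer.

Distances from F: A:3, B:4, C:2, D:1, E:2, G:4, H:4, I:1.
The largest is 4 (to B, H, and G), so the eccentricity of F is 4.

4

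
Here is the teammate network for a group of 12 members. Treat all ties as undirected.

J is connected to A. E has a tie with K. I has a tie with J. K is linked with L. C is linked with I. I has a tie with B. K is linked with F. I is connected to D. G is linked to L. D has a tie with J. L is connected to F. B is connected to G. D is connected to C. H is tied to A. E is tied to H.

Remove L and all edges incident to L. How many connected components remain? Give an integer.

1

L's neighbors (F, G, and K) remain reachable from one another through other ties, so the rest of the network stays in one piece.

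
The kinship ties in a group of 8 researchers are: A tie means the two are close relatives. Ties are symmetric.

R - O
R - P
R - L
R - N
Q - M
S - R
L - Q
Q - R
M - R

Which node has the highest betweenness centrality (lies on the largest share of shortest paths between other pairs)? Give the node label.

Unnormalized betweenness of each node: L:0, M:0, N:0, O:0, P:0, Q:1/2, R:37/2, S:0.
R has the largest value, 37/2, making it the main broker — the node through which the most shortest paths run.

R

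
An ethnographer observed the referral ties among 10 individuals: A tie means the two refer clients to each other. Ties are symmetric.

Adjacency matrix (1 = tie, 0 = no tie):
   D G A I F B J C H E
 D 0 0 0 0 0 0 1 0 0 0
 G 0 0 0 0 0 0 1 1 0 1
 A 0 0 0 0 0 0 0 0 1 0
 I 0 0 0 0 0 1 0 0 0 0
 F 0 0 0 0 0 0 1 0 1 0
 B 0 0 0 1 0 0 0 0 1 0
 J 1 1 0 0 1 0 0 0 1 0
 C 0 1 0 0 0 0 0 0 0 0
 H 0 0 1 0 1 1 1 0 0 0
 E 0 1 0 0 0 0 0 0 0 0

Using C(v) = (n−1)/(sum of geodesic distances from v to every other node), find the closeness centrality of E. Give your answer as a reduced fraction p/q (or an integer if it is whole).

1/3

Distances from E: A:4, B:4, C:2, D:3, F:3, G:1, H:3, I:5, J:2. Sum = 27.
n = 10, so closeness = 9/27 = 1/3.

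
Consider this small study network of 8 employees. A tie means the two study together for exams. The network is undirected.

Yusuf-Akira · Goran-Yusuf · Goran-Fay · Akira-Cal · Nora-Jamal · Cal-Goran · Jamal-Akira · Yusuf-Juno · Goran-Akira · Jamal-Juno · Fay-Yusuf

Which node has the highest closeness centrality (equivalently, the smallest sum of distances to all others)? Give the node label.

Akira

Farness (sum of distances to all others) for each node — Akira:10, Cal:14, Fay:15, Goran:11, Jamal:12, Juno:13, Nora:18, Yusuf:11.
The smallest farness is 10, for Akira, so Akira has the highest closeness.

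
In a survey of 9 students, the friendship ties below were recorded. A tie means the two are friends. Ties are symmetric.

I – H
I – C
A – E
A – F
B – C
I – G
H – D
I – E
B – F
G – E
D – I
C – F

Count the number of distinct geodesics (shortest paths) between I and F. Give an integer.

1

The shortest distance is 2, and the only length-2 path is I–C–F. So there is exactly 1 shortest path.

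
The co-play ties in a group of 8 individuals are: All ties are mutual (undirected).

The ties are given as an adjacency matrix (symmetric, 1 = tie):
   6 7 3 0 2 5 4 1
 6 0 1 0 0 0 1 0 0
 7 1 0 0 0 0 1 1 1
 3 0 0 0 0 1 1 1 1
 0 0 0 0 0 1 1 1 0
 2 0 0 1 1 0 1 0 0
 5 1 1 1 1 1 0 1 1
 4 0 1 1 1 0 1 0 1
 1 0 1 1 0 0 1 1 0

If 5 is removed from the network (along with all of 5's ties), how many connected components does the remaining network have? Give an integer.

1

5's neighbors (0, 1, 2, 3, 4, 6, and 7) remain reachable from one another through other ties, so the rest of the network stays in one piece.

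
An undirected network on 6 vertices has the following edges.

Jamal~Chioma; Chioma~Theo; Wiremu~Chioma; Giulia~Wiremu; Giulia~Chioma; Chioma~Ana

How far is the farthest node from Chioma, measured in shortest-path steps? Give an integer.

1

Distances from Chioma: Ana:1, Giulia:1, Jamal:1, Theo:1, Wiremu:1.
The largest is 1 (to Ana, Giulia, Theo, Wiremu, and Jamal), so the eccentricity of Chioma is 1.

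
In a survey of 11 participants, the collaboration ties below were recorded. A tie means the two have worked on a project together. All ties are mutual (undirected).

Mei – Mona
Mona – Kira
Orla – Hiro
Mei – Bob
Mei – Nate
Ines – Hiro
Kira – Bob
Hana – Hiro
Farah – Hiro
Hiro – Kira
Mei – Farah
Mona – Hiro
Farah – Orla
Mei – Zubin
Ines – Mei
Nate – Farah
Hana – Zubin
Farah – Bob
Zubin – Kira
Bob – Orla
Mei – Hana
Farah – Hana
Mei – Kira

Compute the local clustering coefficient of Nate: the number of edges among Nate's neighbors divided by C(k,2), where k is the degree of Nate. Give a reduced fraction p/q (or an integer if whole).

1

Nate's neighbors: Farah and Mei (k = 2).
Possible neighbor pairs: C(2,2) = 1. Edges among them: Farah–Mei → e = 1.
Clustering(Nate) = 1/1.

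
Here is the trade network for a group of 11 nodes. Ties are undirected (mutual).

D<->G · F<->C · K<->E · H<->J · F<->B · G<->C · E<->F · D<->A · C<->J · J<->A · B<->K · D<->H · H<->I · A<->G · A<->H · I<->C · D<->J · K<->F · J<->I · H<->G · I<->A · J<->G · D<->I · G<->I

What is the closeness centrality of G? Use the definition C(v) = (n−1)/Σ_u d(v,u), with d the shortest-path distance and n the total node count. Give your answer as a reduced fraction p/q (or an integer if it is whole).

10/17

Distances from G: A:1, B:3, C:1, D:1, E:3, F:2, H:1, I:1, J:1, K:3. Sum = 17.
n = 11, so closeness = 10/17.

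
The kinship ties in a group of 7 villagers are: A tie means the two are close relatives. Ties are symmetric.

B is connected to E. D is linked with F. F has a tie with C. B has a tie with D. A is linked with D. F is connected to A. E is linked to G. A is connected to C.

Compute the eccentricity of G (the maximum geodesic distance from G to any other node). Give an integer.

Distances from G: A:4, B:2, C:5, D:3, E:1, F:4.
The largest is 5 (to C), so the eccentricity of G is 5.

5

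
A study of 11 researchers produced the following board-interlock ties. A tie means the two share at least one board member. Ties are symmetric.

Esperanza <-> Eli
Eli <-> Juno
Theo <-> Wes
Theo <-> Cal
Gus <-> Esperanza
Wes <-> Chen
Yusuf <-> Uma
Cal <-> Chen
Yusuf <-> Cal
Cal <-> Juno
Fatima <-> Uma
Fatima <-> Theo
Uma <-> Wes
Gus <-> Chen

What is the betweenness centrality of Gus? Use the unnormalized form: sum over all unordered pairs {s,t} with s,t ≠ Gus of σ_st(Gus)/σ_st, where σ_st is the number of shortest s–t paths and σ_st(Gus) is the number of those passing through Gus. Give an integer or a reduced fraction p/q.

Pairs whose geodesics pass through Gus — Fatima–Esperanza: 3/4; Theo–Esperanza: 2/3; Wes–Esperanza: 1; Wes–Eli: 1/3; Chen–Esperanza: 1; Chen–Eli: 1/2; Esperanza–Cal: 1/2; Esperanza–Yusuf: 1/2; Esperanza–Uma: 1.
All other pairs contribute 0.
Summing the contributions gives betweenness(Gus) = 25/4.

25/4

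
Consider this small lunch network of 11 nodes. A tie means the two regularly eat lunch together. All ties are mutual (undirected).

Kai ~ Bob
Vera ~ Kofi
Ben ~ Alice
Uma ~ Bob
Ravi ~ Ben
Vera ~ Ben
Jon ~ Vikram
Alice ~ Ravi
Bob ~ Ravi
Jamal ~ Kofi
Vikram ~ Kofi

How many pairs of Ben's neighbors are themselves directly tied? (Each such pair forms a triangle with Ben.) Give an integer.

1

Ben's neighbors: Alice, Ravi, and Vera.
Neighbor pairs that are themselves tied: Ben–Alice–Ravi. Each forms one triangle with Ben, for 1 in total.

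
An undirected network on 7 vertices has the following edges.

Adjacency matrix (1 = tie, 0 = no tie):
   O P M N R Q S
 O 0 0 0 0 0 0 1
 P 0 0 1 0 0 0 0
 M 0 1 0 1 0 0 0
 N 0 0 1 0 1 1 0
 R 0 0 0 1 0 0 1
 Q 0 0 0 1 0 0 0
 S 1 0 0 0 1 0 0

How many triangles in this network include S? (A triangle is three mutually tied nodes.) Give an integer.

0

S's neighbors are O and R, but none of them are tied to each other, so no triangle contains S.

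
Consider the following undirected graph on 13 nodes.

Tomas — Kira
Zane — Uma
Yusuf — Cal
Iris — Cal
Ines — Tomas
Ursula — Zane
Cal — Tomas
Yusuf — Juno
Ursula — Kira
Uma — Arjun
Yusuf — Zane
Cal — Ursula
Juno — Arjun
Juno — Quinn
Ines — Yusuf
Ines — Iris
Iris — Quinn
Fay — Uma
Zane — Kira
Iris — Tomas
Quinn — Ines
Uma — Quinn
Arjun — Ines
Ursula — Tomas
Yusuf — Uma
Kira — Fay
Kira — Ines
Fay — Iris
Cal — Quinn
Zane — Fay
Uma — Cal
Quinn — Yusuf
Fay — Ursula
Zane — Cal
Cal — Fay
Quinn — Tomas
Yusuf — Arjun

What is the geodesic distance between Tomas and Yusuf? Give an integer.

One shortest route is Tomas – Cal – Yusuf, which uses 2 edges, and Tomas and Yusuf are not directly tied, so nothing shorter exists. So d(Tomas,Yusuf) = 2.

2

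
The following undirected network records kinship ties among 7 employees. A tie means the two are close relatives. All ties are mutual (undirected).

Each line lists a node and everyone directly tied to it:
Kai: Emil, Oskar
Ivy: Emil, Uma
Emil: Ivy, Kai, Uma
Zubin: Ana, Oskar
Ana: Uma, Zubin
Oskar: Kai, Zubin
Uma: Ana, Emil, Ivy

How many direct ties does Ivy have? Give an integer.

Ivy is directly tied to Emil and Uma. That is 2 neighbors, so the degree of Ivy is 2.

2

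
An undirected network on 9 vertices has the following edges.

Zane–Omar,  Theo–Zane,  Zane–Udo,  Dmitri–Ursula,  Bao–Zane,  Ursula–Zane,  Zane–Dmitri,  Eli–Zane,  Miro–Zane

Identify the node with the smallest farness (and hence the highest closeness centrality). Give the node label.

Farness (sum of distances to all others) for each node — Bao:15, Dmitri:14, Eli:15, Miro:15, Omar:15, Theo:15, Udo:15, Ursula:14, Zane:8.
The smallest farness is 8, for Zane, so Zane has the highest closeness.

Zane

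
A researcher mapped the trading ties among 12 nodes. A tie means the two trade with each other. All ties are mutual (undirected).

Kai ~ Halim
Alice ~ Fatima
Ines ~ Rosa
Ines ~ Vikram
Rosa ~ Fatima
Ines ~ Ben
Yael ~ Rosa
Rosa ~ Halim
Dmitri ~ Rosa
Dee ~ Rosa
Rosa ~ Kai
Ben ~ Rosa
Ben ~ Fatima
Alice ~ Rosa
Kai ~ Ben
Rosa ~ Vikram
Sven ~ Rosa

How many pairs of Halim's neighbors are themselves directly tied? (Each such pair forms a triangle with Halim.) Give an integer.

Halim's neighbors: Kai and Rosa.
Neighbor pairs that are themselves tied: Halim–Kai–Rosa. Each forms one triangle with Halim, for 1 in total.

1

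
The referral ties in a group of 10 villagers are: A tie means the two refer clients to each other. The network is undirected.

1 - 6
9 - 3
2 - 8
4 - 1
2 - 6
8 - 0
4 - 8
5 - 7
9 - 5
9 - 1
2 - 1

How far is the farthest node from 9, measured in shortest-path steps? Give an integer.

4

Distances from 9: 0:4, 1:1, 2:2, 3:1, 4:2, 5:1, 6:2, 7:2, 8:3.
The largest is 4 (to 0), so the eccentricity of 9 is 4.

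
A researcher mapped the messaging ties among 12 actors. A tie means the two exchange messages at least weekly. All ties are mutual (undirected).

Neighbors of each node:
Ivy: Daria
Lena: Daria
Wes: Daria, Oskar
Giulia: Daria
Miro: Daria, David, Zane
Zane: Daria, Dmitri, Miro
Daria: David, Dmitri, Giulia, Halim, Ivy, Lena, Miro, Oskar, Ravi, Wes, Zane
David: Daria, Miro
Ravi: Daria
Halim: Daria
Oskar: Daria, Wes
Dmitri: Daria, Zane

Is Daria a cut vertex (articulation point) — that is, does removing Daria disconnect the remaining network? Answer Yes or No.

Yes

Removing Daria leaves {Giulia} with no path to {Ravi}, so the network splits into 7 components. Daria is a cut vertex.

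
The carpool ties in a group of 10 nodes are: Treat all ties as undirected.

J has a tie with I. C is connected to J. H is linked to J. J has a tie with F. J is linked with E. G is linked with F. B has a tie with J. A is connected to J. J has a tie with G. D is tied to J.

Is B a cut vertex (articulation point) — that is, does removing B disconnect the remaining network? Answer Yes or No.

No

Even without B, every remaining node can still reach every other (the residual graph is connected), so B is not a cut vertex.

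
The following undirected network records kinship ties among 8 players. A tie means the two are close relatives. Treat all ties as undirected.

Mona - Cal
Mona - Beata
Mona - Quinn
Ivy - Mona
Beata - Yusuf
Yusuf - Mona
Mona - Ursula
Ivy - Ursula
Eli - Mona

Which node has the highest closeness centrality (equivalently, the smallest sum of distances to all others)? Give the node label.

Mona

Farness (sum of distances to all others) for each node — Beata:12, Cal:13, Eli:13, Ivy:12, Mona:7, Quinn:13, Ursula:12, Yusuf:12.
The smallest farness is 7, for Mona, so Mona has the highest closeness.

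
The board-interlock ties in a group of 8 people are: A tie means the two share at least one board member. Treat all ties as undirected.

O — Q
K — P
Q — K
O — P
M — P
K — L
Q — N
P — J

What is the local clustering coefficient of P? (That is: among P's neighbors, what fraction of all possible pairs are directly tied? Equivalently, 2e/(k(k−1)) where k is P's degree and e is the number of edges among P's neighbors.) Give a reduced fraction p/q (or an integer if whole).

0

P's neighbors: J, K, M, and O (k = 4).
Possible neighbor pairs: C(4,2) = 6. Edges among them: none → e = 0.
Clustering(P) = 0/6 = 0.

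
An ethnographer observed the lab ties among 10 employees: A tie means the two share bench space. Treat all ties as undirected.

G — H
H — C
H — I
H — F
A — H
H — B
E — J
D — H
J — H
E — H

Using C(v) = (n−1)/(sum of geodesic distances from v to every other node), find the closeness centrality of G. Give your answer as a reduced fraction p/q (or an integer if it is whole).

9/17

Distances from G: A:2, B:2, C:2, D:2, E:2, F:2, H:1, I:2, J:2. Sum = 17.
n = 10, so closeness = 9/17.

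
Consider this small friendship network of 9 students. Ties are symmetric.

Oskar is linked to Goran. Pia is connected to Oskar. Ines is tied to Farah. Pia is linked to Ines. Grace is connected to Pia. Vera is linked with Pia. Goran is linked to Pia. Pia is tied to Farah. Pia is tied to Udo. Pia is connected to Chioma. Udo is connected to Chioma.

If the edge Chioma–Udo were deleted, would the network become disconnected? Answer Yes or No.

Even without that edge, Chioma still reaches Udo via Chioma – Pia – Udo, so the network stays connected. Not a bridge.

No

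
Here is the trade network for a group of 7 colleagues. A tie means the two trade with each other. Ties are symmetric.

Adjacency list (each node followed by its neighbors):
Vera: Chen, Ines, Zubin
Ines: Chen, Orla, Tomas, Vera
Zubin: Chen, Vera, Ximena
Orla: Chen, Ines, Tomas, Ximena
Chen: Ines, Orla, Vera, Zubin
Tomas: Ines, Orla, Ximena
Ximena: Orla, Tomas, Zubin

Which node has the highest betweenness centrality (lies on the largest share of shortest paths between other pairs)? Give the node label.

Ines

Unnormalized betweenness of each node: Chen:3/2, Ines:2, Orla:3/2, Tomas:1/2, Vera:1/2, Ximena:3/2, Zubin:3/2.
Ines has the largest value, 2, making it the main broker — the node through which the most shortest paths run.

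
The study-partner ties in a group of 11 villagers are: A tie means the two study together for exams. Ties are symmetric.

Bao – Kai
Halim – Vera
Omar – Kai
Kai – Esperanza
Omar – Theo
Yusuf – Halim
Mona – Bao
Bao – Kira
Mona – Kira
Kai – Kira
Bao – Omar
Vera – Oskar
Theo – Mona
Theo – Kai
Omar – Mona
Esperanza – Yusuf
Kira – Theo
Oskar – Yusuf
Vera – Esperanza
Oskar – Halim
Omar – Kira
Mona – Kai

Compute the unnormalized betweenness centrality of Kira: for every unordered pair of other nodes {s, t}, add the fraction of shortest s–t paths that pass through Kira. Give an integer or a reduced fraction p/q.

Pairs whose geodesics pass through Kira — Theo–Bao: 1/4.
All other pairs contribute 0.
Summing the contributions gives betweenness(Kira) = 1/4.

1/4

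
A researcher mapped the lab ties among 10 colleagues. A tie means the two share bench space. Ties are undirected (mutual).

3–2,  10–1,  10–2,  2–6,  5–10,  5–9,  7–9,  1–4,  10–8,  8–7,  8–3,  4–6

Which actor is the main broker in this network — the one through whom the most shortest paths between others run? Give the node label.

Unnormalized betweenness of each node: 1:5, 2:17/2, 3:2, 4:1, 5:5, 6:2, 7:2, 8:17/2, 9:1, 10:18.
10 has the largest value, 18, making it the main broker — the node through which the most shortest paths run.

10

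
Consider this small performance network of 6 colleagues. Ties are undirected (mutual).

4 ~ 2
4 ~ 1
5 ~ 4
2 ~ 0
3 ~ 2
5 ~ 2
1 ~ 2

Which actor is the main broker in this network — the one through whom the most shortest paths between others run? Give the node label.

Unnormalized betweenness of each node: 0:0, 1:0, 2:15/2, 3:0, 4:1/2, 5:0.
2 has the largest value, 15/2, making it the main broker — the node through which the most shortest paths run.

2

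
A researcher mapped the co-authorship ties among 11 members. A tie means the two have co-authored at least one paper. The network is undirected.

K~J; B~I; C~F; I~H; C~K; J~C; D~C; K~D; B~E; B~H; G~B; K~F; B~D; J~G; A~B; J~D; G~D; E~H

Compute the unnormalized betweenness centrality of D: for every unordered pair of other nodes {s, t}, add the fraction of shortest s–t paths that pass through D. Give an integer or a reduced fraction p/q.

19

Pairs whose geodesics pass through D — I–C: 1; I–K: 1; I–F: 2/2; I–J: 1/2; E–C: 1; E–K: 1; E–F: 2/2; E–J: 1/2; A–C: 1; A–K: 1; A–F: 2/2; A–J: 1/2; B–C: 1; B–K: 1 … (+9 more pairs).
All other pairs contribute 0.
Summing the contributions gives betweenness(D) = 19.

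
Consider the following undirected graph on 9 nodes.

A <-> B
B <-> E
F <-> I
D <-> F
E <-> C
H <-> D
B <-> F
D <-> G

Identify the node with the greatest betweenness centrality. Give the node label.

F

Unnormalized betweenness of each node: A:0, B:17, C:0, D:13, E:7, F:19, G:0, H:0, I:0.
F has the largest value, 19, making it the main broker — the node through which the most shortest paths run.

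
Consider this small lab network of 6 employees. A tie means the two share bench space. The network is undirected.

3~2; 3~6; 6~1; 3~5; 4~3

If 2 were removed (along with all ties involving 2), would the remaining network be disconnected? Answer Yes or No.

No

Even without 2, every remaining node can still reach every other (the residual graph is connected), so 2 is not a cut vertex.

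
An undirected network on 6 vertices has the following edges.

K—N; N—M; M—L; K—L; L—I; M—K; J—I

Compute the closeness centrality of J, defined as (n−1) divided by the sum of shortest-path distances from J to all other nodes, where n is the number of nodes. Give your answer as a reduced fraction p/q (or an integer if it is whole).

5/13

Distances from J: I:1, K:3, L:2, M:3, N:4. Sum = 13.
n = 6, so closeness = 5/13.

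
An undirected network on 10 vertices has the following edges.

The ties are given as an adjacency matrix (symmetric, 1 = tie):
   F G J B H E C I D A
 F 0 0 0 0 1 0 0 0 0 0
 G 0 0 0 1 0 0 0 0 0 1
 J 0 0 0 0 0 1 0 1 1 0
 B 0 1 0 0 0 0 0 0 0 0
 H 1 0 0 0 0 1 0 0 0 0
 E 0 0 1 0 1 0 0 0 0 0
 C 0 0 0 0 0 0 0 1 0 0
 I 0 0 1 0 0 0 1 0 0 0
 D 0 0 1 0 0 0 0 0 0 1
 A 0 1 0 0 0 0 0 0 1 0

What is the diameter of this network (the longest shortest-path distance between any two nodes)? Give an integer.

7

Eccentricity of each node (its greatest distance to any other): A:5, B:7, C:6, D:4, E:5, F:7, G:6, H:6, I:5, J:4.
The maximum eccentricity is 7, realized for instance by the pair F–B via F – H – E – J – D – A – G – B. So the diameter is 7.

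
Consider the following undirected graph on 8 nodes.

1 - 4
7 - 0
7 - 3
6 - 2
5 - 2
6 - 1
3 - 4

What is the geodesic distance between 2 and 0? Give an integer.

One shortest route is 2 – 6 – 1 – 4 – 3 – 7 – 0, which uses 6 edges, and at distance 5 from 2 we only reach {7}, which does not include 0. So d(2,0) = 6.

6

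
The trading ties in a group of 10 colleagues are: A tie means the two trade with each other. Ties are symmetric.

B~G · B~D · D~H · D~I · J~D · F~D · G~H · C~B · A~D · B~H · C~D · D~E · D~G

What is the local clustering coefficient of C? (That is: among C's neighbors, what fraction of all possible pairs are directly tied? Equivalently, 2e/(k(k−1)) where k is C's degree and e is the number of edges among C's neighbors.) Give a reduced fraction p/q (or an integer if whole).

C's neighbors: B and D (k = 2).
Possible neighbor pairs: C(2,2) = 1. Edges among them: B–D → e = 1.
Clustering(C) = 1/1.

1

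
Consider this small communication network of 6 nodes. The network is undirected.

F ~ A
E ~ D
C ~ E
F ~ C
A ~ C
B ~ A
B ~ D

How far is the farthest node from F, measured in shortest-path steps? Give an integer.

3

Distances from F: A:1, B:2, C:1, D:3, E:2.
The largest is 3 (to D), so the eccentricity of F is 3.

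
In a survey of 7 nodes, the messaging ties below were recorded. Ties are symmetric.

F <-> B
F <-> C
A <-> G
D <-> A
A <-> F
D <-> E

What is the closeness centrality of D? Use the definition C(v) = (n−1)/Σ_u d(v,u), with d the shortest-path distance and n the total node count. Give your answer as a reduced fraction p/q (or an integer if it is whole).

Distances from D: A:1, B:3, C:3, E:1, F:2, G:2. Sum = 12.
n = 7, so closeness = 6/12 = 1/2.

1/2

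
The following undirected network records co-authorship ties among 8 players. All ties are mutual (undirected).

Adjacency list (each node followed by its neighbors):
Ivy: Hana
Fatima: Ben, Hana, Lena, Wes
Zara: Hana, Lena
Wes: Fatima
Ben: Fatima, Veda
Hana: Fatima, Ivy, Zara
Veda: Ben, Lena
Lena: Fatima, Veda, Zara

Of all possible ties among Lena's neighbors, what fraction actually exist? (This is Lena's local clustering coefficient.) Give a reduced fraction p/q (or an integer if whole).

0

Lena's neighbors: Fatima, Veda, and Zara (k = 3).
Possible neighbor pairs: C(3,2) = 3. Edges among them: none → e = 0.
Clustering(Lena) = 0/3 = 0.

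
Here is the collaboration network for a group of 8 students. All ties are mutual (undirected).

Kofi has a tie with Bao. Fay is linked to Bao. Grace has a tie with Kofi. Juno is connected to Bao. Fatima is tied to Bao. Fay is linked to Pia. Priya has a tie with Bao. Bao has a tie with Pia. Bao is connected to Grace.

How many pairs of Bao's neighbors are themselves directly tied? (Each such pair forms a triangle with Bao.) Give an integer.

Bao's neighbors: Fatima, Fay, Grace, Juno, Kofi, Pia, and Priya.
Neighbor pairs that are themselves tied: Bao–Fay–Pia; Bao–Grace–Kofi. Each forms one triangle with Bao, for 2 in total.

2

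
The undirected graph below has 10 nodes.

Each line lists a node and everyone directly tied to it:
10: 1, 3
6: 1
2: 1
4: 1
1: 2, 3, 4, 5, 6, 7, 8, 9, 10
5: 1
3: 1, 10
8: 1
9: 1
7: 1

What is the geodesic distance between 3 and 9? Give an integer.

2

One shortest route is 3 – 1 – 9, which uses 2 edges, and 3 and 9 are not directly tied, so nothing shorter exists. So d(3,9) = 2.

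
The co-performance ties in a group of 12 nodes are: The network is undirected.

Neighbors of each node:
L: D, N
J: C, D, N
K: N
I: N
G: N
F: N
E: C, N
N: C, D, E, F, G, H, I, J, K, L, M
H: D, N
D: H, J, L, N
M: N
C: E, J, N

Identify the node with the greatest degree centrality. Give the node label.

Degrees — C:3, D:4, E:2, F:1, G:1, H:2, I:1, J:3, K:1, L:2, M:1, N:11.
The maximum is 11, attained only by N.

N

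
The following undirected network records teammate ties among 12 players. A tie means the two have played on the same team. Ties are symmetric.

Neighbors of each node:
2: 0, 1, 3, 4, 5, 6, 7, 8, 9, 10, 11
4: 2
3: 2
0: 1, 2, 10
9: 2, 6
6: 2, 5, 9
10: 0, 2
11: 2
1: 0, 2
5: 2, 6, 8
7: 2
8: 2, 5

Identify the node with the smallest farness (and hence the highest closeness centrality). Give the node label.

Farness (sum of distances to all others) for each node — 0:19, 1:20, 2:11, 3:21, 4:21, 5:19, 6:19, 7:21, 8:20, 9:20, 10:20, 11:21.
The smallest farness is 11, for 2, so 2 has the highest closeness.

2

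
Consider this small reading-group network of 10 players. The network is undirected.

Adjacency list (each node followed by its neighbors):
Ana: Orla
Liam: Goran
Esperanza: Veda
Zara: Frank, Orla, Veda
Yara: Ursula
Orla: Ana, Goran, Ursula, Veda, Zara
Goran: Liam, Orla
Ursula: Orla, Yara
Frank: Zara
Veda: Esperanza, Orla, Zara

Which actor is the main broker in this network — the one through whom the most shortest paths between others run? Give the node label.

Orla

Unnormalized betweenness of each node: Ana:0, Esperanza:0, Frank:0, Goran:8, Liam:0, Orla:28, Ursula:8, Veda:8, Yara:0, Zara:8.
Orla has the largest value, 28, making it the main broker — the node through which the most shortest paths run.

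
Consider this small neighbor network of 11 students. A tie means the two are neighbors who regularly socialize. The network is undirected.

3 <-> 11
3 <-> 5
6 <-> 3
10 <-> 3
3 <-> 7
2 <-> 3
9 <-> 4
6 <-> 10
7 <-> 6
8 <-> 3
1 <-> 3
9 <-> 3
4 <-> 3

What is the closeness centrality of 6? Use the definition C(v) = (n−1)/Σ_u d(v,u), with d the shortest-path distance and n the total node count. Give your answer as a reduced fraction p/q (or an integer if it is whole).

10/17

Distances from 6: 1:2, 2:2, 3:1, 4:2, 5:2, 7:1, 8:2, 9:2, 10:1, 11:2. Sum = 17.
n = 11, so closeness = 10/17.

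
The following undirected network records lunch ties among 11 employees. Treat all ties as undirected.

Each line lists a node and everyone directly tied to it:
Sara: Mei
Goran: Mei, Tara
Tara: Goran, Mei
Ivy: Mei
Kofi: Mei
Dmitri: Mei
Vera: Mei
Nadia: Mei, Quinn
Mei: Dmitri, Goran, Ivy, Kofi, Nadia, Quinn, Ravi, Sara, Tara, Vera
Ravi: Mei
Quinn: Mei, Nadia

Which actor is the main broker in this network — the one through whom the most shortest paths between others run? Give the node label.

Unnormalized betweenness of each node: Dmitri:0, Goran:0, Ivy:0, Kofi:0, Mei:43, Nadia:0, Quinn:0, Ravi:0, Sara:0, Tara:0, Vera:0.
Mei has the largest value, 43, making it the main broker — the node through which the most shortest paths run.

Mei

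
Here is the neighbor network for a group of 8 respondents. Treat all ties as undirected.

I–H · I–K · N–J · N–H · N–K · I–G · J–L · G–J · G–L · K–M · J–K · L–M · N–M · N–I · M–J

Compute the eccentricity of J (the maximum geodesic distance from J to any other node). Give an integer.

2

Distances from J: G:1, H:2, I:2, K:1, L:1, M:1, N:1.
The largest is 2 (to I and H), so the eccentricity of J is 2.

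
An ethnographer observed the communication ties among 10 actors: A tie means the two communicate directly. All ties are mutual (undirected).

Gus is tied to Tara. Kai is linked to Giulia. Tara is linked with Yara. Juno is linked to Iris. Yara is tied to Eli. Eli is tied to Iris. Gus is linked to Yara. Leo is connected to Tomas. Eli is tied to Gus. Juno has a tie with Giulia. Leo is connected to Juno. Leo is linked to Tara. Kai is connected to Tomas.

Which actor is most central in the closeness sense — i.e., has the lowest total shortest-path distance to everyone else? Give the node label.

Leo

Farness (sum of distances to all others) for each node — Eli:21, Giulia:22, Gus:21, Iris:19, Juno:17, Kai:24, Leo:16, Tara:18, Tomas:21, Yara:21.
The smallest farness is 16, for Leo, so Leo has the highest closeness.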